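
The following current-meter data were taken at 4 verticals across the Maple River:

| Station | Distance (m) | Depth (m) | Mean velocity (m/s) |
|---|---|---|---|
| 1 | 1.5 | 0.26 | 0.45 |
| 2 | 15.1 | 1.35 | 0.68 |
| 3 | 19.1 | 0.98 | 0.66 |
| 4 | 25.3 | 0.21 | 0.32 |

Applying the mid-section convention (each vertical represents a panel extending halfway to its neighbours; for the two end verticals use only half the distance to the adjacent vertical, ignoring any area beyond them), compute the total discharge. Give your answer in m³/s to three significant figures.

w_1 = (15.1 − 1.5)/2 = 6.8 m; q_1 = 0.45 × 0.26 × 6.8 = 0.7956 m³/s
w_2 = (19.1 − 1.5)/2 = 8.8 m; q_2 = 0.68 × 1.35 × 8.8 = 8.078 m³/s
w_3 = (25.3 − 15.1)/2 = 5.1 m; q_3 = 0.66 × 0.98 × 5.1 = 3.299 m³/s
w_4 = (25.3 − 19.1)/2 = 3.1 m; q_4 = 0.32 × 0.21 × 3.1 = 0.2083 m³/s
Q = Σ qᵢ = 12.38 m³/s

12.4 m³/s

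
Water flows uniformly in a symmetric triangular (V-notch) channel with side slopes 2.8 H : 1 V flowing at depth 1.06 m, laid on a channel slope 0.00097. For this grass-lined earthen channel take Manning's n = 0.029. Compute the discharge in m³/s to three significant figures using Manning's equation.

2.13 m³/s

A = z·y² = 2.8×1.06² = 3.146 m²
P = 2y√(1+z²) = 2×1.06×√(1+2.8²) = 6.303 m
R = A/P = 3.146/6.303 = 0.4991 m
Q = (1/n)·A·R^(2/3)·S^(1/2) = (1/0.029) × 3.146 × 0.4991^(2/3) × 0.00097^(1/2) = 2.126 m³/s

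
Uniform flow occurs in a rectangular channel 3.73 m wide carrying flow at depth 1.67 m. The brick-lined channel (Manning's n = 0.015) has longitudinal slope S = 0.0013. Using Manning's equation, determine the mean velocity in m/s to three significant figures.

2.21 m/s

A = b·y = 3.73 × 1.67 = 6.229 m²
P = b + 2y = 3.73 + 2×1.67 = 7.070 m
R = A/P = 6.229/7.070 = 0.8811 m
Q = (1/n)·A·R^(2/3)·S^(1/2) = (1/0.015) × 6.229 × 0.8811^(2/3) × 0.0013^(1/2) = 13.76 m³/s
V = Q/A = 13.76/6.229 = 2.209 m/s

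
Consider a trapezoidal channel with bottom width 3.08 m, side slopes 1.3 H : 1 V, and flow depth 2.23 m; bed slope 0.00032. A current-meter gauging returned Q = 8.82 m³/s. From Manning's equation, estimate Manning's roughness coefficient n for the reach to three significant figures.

0.0319

A = (b + z·y)·y = (3.08 + 1.3×2.23)×2.23 = 13.33 m²
P = b + 2y√(1+z²) = 3.08 + 2×2.23×√(1+1.3²) = 10.39 m
R = A/P = 13.33/10.39 = 1.283 m
n = (1/Q)·A·R^(2/3)·S^(1/2) = (1/8.82) × 13.33 × 1.181 × 0.01789 = 0.03192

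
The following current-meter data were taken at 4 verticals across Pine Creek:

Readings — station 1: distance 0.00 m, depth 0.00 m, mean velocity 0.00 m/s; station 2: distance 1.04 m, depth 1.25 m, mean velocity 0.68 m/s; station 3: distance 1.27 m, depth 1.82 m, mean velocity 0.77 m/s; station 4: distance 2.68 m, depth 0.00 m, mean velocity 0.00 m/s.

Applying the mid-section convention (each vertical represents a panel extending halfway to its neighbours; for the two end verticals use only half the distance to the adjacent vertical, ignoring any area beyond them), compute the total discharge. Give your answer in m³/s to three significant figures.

1.69 m³/s

w_2 = (1.27 − 0.00)/2 = 0.635 m; q_2 = 0.68 × 1.25 × 0.635 = 0.5398 m³/s
w_3 = (2.68 − 1.04)/2 = 0.82 m; q_3 = 0.77 × 1.82 × 0.82 = 1.149 m³/s
Stations 1, 4 contribute zero (depth or velocity is 0).
Q = Σ qᵢ = 1.689 m³/s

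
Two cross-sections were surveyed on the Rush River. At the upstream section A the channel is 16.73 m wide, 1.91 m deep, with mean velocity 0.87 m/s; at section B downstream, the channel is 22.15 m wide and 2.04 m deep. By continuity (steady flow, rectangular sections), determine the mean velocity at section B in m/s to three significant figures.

0.615 m/s

Q = A₁V₁ = (16.73×1.91) × 0.87 = 27.80 m³/s
A₂ = 22.15 × 2.04 = 45.19 m²
V₂ = Q/A₂ = 27.80/45.19 = 0.6152 m/s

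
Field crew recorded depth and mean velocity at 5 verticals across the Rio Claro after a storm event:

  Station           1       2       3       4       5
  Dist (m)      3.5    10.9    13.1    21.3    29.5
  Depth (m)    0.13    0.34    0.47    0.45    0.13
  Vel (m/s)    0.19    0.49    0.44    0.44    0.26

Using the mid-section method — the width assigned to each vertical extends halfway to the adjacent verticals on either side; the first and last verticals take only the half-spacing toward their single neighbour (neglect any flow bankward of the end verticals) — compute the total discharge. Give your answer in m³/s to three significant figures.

3.73 m³/s

w_1 = (10.9 − 3.5)/2 = 3.7 m; q_1 = 0.19 × 0.13 × 3.7 = 0.09139 m³/s
w_2 = (13.1 − 3.5)/2 = 4.8 m; q_2 = 0.49 × 0.34 × 4.8 = 0.7997 m³/s
w_3 = (21.3 − 10.9)/2 = 5.2 m; q_3 = 0.44 × 0.47 × 5.2 = 1.075 m³/s
w_4 = (29.5 − 13.1)/2 = 8.2 m; q_4 = 0.44 × 0.45 × 8.2 = 1.624 m³/s
w_5 = (29.5 − 21.3)/2 = 4.1 m; q_5 = 0.26 × 0.13 × 4.1 = 0.1386 m³/s
Q = Σ qᵢ = 3.729 m³/s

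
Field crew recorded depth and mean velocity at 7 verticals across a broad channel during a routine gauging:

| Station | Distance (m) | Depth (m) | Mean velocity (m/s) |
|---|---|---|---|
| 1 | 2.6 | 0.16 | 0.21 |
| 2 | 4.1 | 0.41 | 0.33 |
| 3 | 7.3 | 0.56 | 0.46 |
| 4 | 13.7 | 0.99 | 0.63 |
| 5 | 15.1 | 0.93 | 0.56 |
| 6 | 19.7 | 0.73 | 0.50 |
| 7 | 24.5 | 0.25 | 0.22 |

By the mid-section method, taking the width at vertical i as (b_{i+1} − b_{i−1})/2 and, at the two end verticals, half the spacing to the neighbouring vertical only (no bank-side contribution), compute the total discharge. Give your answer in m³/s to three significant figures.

7.42 m³/s

w_1 = (4.1 − 2.6)/2 = 0.75 m; q_1 = 0.21 × 0.16 × 0.75 = 0.02520 m³/s
w_2 = (7.3 − 2.6)/2 = 2.35 m; q_2 = 0.33 × 0.41 × 2.35 = 0.3180 m³/s
w_3 = (13.7 − 4.1)/2 = 4.8 m; q_3 = 0.46 × 0.56 × 4.8 = 1.236 m³/s
w_4 = (15.1 − 7.3)/2 = 3.9 m; q_4 = 0.63 × 0.99 × 3.9 = 2.432 m³/s
w_5 = (19.7 − 13.7)/2 = 3 m; q_5 = 0.56 × 0.93 × 3 = 1.562 m³/s
w_6 = (24.5 − 15.1)/2 = 4.7 m; q_6 = 0.50 × 0.73 × 4.7 = 1.716 m³/s
w_7 = (24.5 − 19.7)/2 = 2.4 m; q_7 = 0.22 × 0.25 × 2.4 = 0.1320 m³/s
Q = Σ qᵢ = 7.422 m³/s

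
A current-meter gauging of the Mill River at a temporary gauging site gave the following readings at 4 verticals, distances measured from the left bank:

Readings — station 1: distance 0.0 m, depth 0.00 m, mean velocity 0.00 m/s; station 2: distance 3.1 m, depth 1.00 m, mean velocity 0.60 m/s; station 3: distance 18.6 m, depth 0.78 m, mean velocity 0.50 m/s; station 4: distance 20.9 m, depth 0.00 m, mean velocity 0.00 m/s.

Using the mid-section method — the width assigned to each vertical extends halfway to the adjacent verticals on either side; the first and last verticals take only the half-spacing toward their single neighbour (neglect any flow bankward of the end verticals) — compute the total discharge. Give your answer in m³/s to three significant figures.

w_2 = (18.6 − 0.0)/2 = 9.3 m; q_2 = 0.60 × 1.00 × 9.3 = 5.580 m³/s
w_3 = (20.9 − 3.1)/2 = 8.9 m; q_3 = 0.50 × 0.78 × 8.9 = 3.471 m³/s
Stations 1, 4 contribute zero (depth or velocity is 0).
Q = Σ qᵢ = 9.051 m³/s

9.05 m³/s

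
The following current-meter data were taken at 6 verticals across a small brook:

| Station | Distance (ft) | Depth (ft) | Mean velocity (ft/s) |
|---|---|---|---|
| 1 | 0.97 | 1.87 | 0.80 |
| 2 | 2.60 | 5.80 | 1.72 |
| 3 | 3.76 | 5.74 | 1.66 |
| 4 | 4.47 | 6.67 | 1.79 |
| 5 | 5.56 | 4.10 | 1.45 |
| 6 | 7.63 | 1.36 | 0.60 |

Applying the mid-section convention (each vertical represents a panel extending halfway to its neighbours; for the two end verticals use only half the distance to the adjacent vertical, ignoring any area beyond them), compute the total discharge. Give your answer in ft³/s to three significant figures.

45.0 ft³/s

w_1 = (2.60 − 0.97)/2 = 0.815 ft; q_1 = 0.80 × 1.87 × 0.815 = 1.219 ft³/s
w_2 = (3.76 − 0.97)/2 = 1.395 ft; q_2 = 1.72 × 5.80 × 1.395 = 13.92 ft³/s
w_3 = (4.47 − 2.60)/2 = 0.935 ft; q_3 = 1.66 × 5.74 × 0.935 = 8.909 ft³/s
w_4 = (5.56 − 3.76)/2 = 0.9 ft; q_4 = 1.79 × 6.67 × 0.9 = 10.75 ft³/s
w_5 = (7.63 − 4.47)/2 = 1.58 ft; q_5 = 1.45 × 4.10 × 1.58 = 9.393 ft³/s
w_6 = (7.63 − 5.56)/2 = 1.035 ft; q_6 = 0.60 × 1.36 × 1.035 = 0.8446 ft³/s
Q = Σ qᵢ = 45.03 ft³/s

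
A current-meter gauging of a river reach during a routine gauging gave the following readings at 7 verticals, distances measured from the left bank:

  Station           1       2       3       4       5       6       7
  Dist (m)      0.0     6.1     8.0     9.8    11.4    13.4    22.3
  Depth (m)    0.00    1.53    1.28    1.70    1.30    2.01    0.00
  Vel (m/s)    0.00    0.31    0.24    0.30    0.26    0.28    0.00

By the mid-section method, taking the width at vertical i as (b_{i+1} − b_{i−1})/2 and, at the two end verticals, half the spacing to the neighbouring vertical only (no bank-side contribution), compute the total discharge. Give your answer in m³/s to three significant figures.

w_2 = (8.0 − 0.0)/2 = 4 m; q_2 = 0.31 × 1.53 × 4 = 1.897 m³/s
w_3 = (9.8 − 6.1)/2 = 1.85 m; q_3 = 0.24 × 1.28 × 1.85 = 0.5683 m³/s
w_4 = (11.4 − 8.0)/2 = 1.7 m; q_4 = 0.30 × 1.70 × 1.7 = 0.8670 m³/s
w_5 = (13.4 − 9.8)/2 = 1.8 m; q_5 = 0.26 × 1.30 × 1.8 = 0.6084 m³/s
w_6 = (22.3 − 11.4)/2 = 5.45 m; q_6 = 0.28 × 2.01 × 5.45 = 3.067 m³/s
Stations 1, 7 contribute zero (depth or velocity is 0).
Q = Σ qᵢ = 7.008 m³/s

7.01 m³/s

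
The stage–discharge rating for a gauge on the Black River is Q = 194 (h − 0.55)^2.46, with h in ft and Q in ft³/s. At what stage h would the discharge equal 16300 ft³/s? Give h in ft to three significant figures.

6.61 ft

h − h₀ = (Q/C)^(1/b) = (16300/194)^(1/2.46) = 6.057 ft
h = 0.55 + 6.057 = 6.607 ft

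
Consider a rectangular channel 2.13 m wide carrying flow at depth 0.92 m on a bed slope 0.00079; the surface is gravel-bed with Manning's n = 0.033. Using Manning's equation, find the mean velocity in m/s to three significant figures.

A = b·y = 2.13 × 0.92 = 1.960 m²
P = b + 2y = 2.13 + 2×0.92 = 3.970 m
R = A/P = 1.960/3.970 = 0.4936 m
Q = (1/n)·A·R^(2/3)·S^(1/2) = (1/0.033) × 1.960 × 0.4936^(2/3) × 0.00079^(1/2) = 1.042 m³/s
V = Q/A = 1.042/1.960 = 0.5320 m/s

0.532 m/s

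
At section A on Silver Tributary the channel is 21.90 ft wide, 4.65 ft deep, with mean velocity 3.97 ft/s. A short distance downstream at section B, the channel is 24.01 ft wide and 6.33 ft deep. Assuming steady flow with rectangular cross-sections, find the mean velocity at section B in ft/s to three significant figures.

2.66 ft/s

Q = A₁V₁ = (21.90×4.65) × 3.97 = 404.3 ft³/s
A₂ = 24.01 × 6.33 = 152.0 ft²
V₂ = Q/A₂ = 404.3/152.0 = 2.660 ft/s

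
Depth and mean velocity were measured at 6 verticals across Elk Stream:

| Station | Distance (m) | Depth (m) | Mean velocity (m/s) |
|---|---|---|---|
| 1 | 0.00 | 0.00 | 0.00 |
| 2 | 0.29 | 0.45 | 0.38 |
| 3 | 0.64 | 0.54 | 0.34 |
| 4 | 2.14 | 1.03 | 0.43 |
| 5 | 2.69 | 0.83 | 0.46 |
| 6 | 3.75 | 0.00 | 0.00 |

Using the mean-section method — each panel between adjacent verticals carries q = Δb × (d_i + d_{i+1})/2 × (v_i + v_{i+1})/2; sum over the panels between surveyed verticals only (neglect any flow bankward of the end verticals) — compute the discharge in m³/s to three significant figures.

0.857 m³/s

Panel 1-2: Δb = 0.29 m, d̄ = (0.00+0.45)/2 = 0.225, v̄ = (0.00+0.38)/2 = 0.19 → q = 0.29×0.225×0.19 = 0.01240 m³/s
Panel 2-3: Δb = 0.35 m, d̄ = (0.45+0.54)/2 = 0.495, v̄ = (0.38+0.34)/2 = 0.36 → q = 0.35×0.495×0.36 = 0.06237 m³/s
Panel 3-4: Δb = 1.5 m, d̄ = (0.54+1.03)/2 = 0.785, v̄ = (0.34+0.43)/2 = 0.385 → q = 1.5×0.785×0.385 = 0.4533 m³/s
Panel 4-5: Δb = 0.55 m, d̄ = (1.03+0.83)/2 = 0.93, v̄ = (0.43+0.46)/2 = 0.445 → q = 0.55×0.93×0.445 = 0.2276 m³/s
Panel 5-6: Δb = 1.06 m, d̄ = (0.83+0.00)/2 = 0.415, v̄ = (0.46+0.00)/2 = 0.23 → q = 1.06×0.415×0.23 = 0.1012 m³/s
Q = Σ q = 0.8569 m³/s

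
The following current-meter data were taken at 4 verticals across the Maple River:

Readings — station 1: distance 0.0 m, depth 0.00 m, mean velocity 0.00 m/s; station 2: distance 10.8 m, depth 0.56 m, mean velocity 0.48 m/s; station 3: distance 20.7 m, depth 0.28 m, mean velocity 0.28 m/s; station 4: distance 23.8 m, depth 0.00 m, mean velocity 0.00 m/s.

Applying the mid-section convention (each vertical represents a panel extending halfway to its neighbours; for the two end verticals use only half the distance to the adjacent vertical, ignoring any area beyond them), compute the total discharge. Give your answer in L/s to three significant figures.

3290 L/s

w_2 = (20.7 − 0.0)/2 = 10.35 m; q_2 = 0.48 × 0.56 × 10.35 = 2.782 m³/s
w_3 = (23.8 − 10.8)/2 = 6.5 m; q_3 = 0.28 × 0.28 × 6.5 = 0.5096 m³/s
Stations 1, 4 contribute zero (depth or velocity is 0).
Q = Σ qᵢ = 3.292 m³/s
= 3.292 × 1000 = 3292 L/s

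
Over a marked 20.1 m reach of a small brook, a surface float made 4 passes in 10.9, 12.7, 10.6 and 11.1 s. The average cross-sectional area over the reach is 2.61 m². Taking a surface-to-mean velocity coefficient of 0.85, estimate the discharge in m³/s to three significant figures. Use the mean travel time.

t̄ = (10.9 + 12.7 + 10.6 + 11.1) / 4 = 11.325 s
v_surface = L / t̄ = 20.1 / 11.325 = 1.775 m/s
v_mean = 0.85 × 1.775 = 1.509 m/s
Q = A × v_mean = 2.61 × 1.509 = 3.937 m³/s

3.94 m³/s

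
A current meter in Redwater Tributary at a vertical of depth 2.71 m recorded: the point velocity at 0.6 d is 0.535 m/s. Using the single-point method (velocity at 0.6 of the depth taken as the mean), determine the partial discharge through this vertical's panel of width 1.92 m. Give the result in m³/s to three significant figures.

v̄ = v₀.₆ = 0.535 m/s
q = v̄ × d × w = 0.5350 × 2.71 × 1.92 = 2.784 m³/s

2.78 m³/s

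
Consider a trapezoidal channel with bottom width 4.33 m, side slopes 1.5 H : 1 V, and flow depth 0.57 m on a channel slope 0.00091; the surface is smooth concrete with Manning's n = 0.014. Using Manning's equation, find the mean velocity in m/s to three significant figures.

1.29 m/s

A = (b + z·y)·y = (4.33 + 1.5×0.57)×0.57 = 2.955 m²
P = b + 2y√(1+z²) = 4.33 + 2×0.57×√(1+1.5²) = 6.385 m
R = A/P = 2.955/6.385 = 0.4629 m
Q = (1/n)·A·R^(2/3)·S^(1/2) = (1/0.014) × 2.955 × 0.4629^(2/3) × 0.00091^(1/2) = 3.811 m³/s
V = Q/A = 3.811/2.955 = 1.289 m/s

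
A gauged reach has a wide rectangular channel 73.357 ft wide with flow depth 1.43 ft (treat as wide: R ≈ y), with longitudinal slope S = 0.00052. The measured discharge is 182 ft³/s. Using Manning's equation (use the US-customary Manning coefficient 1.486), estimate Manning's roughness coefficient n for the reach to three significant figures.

0.0248

A = b·y = 73.357 × 1.43 = 104.9 ft²
Wide channel: R ≈ y = 1.43 ft
n = (1.486/Q)·A·R^(2/3)·S^(1/2) = (1.486/182) × 104.9 × 1.269 × 0.02280 = 0.02479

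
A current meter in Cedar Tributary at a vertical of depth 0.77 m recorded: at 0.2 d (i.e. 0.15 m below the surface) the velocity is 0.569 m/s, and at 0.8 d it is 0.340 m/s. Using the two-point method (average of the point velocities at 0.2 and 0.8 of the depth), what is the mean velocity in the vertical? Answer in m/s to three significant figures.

v̄ = (0.569 + 0.340) / 2 = 0.4545 m/s

0.455 m/s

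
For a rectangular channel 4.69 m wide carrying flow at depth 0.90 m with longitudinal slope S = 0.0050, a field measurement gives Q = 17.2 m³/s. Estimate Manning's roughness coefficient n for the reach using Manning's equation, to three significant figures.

0.0130

A = b·y = 4.69 × 0.90 = 4.221 m²
P = b + 2y = 4.69 + 2×0.90 = 6.490 m
R = A/P = 4.221/6.490 = 0.6504 m
n = (1/Q)·A·R^(2/3)·S^(1/2) = (1/17.2) × 4.221 × 0.7507 × 0.07071 = 0.01303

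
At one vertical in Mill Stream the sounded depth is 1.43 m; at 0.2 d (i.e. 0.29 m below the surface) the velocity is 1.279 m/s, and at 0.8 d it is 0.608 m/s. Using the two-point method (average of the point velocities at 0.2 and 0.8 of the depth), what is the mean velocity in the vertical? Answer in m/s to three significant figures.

v̄ = (1.279 + 0.608) / 2 = 0.9435 m/s

0.944 m/s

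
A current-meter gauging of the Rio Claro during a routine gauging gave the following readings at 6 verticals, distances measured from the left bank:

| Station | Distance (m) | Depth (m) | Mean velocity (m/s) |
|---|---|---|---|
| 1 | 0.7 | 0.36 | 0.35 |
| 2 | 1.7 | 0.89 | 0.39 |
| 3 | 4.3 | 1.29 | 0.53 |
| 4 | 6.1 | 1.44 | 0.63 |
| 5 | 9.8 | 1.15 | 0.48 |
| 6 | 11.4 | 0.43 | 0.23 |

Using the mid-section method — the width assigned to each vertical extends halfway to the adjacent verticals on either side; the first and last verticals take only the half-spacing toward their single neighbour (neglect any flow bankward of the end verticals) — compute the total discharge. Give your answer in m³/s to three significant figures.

w_1 = (1.7 − 0.7)/2 = 0.5 m; q_1 = 0.35 × 0.36 × 0.5 = 0.06300 m³/s
w_2 = (4.3 − 0.7)/2 = 1.8 m; q_2 = 0.39 × 0.89 × 1.8 = 0.6248 m³/s
w_3 = (6.1 − 1.7)/2 = 2.2 m; q_3 = 0.53 × 1.29 × 2.2 = 1.504 m³/s
w_4 = (9.8 − 4.3)/2 = 2.75 m; q_4 = 0.63 × 1.44 × 2.75 = 2.495 m³/s
w_5 = (11.4 − 6.1)/2 = 2.65 m; q_5 = 0.48 × 1.15 × 2.65 = 1.463 m³/s
w_6 = (11.4 − 9.8)/2 = 0.8 m; q_6 = 0.23 × 0.43 × 0.8 = 0.07912 m³/s
Q = Σ qᵢ = 6.229 m³/s

6.23 m³/s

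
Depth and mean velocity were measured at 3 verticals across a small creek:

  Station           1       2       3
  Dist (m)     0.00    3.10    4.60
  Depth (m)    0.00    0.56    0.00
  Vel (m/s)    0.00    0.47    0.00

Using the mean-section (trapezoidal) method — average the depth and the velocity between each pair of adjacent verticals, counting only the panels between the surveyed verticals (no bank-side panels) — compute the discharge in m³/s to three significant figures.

Panel 1-2: Δb = 3.1 m, d̄ = (0.00+0.56)/2 = 0.28, v̄ = (0.00+0.47)/2 = 0.235 → q = 3.1×0.28×0.235 = 0.2040 m³/s
Panel 2-3: Δb = 1.5 m, d̄ = (0.56+0.00)/2 = 0.28, v̄ = (0.47+0.00)/2 = 0.235 → q = 1.5×0.28×0.235 = 0.09870 m³/s
Q = Σ q = 0.3027 m³/s

0.303 m³/s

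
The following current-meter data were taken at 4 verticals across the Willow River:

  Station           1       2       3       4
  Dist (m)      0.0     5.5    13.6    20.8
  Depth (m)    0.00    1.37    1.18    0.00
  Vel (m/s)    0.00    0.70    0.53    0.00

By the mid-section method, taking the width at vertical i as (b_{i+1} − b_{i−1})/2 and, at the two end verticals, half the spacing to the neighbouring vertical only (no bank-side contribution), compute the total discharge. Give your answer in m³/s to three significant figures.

w_2 = (13.6 − 0.0)/2 = 6.8 m; q_2 = 0.70 × 1.37 × 6.8 = 6.521 m³/s
w_3 = (20.8 − 5.5)/2 = 7.65 m; q_3 = 0.53 × 1.18 × 7.65 = 4.784 m³/s
Stations 1, 4 contribute zero (depth or velocity is 0).
Q = Σ qᵢ = 11.31 m³/s

11.3 m³/s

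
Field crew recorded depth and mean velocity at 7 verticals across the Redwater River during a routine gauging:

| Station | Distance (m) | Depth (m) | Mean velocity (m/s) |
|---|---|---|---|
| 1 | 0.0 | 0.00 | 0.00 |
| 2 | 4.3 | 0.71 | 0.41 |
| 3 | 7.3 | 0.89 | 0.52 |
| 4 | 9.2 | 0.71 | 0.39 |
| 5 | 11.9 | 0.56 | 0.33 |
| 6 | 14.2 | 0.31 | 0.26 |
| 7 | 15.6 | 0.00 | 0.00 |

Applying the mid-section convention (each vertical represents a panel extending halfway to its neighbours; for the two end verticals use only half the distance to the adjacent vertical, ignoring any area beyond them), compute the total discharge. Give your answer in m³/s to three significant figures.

3.44 m³/s

w_2 = (7.3 − 0.0)/2 = 3.65 m; q_2 = 0.41 × 0.71 × 3.65 = 1.063 m³/s
w_3 = (9.2 − 4.3)/2 = 2.45 m; q_3 = 0.52 × 0.89 × 2.45 = 1.134 m³/s
w_4 = (11.9 − 7.3)/2 = 2.3 m; q_4 = 0.39 × 0.71 × 2.3 = 0.6369 m³/s
w_5 = (14.2 − 9.2)/2 = 2.5 m; q_5 = 0.33 × 0.56 × 2.5 = 0.4620 m³/s
w_6 = (15.6 − 11.9)/2 = 1.85 m; q_6 = 0.26 × 0.31 × 1.85 = 0.1491 m³/s
Stations 1, 7 contribute zero (depth or velocity is 0).
Q = Σ qᵢ = 3.444 m³/s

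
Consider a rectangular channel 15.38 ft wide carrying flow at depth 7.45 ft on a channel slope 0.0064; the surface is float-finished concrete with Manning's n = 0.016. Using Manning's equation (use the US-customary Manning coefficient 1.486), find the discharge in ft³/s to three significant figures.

2070 ft³/s

A = b·y = 15.38 × 7.45 = 114.6 ft²
P = b + 2y = 15.38 + 2×7.45 = 30.28 ft
R = A/P = 114.6/30.28 = 3.784 ft
Q = (1.486/n)·A·R^(2/3)·S^(1/2) = (1.486/0.016) × 114.6 × 3.784^(2/3) × 0.0064^(1/2) = 2067 ft³/s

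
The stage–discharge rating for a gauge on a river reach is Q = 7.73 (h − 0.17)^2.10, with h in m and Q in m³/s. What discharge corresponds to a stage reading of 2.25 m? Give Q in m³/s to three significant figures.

Q = 7.73 × (2.25 − 0.17)^2.10 = 7.73 × 2.08^2.10 = 35.98 m³/s

36.0 m³/s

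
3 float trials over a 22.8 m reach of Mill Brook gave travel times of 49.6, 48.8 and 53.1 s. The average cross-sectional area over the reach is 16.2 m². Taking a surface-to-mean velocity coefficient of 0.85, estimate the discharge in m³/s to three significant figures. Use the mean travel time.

t̄ = (49.6 + 48.8 + 53.1) / 3 = 50.5 s
v_surface = L / t̄ = 22.8 / 50.5 = 0.4515 m/s
v_mean = 0.85 × 0.4515 = 0.3838 m/s
Q = A × v_mean = 16.2 × 0.3838 = 6.217 m³/s

6.22 m³/s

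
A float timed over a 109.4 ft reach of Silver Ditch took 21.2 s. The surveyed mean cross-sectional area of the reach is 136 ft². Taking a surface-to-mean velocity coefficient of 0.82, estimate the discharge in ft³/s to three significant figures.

v_surface = L / t̄ = 109.4 / 21.2 = 5.160 ft/s
v_mean = 0.82 × 5.160 = 4.232 ft/s
Q = A × v_mean = 136 × 4.232 = 575.5 ft³/s

575 ft³/s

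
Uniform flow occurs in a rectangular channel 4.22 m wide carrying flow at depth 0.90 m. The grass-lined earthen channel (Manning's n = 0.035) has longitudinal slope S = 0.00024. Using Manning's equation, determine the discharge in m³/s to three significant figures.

A = b·y = 4.22 × 0.90 = 3.798 m²
P = b + 2y = 4.22 + 2×0.90 = 6.020 m
R = A/P = 3.798/6.020 = 0.6309 m
Q = (1/n)·A·R^(2/3)·S^(1/2) = (1/0.035) × 3.798 × 0.6309^(2/3) × 0.00024^(1/2) = 1.237 m³/s

1.24 m³/s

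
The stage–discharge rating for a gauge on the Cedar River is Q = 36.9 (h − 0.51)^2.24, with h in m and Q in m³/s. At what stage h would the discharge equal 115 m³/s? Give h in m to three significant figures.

h − h₀ = (Q/C)^(1/b) = (115/36.9)^(1/2.24) = 1.661 m
h = 0.51 + 1.661 = 2.171 m

2.17 m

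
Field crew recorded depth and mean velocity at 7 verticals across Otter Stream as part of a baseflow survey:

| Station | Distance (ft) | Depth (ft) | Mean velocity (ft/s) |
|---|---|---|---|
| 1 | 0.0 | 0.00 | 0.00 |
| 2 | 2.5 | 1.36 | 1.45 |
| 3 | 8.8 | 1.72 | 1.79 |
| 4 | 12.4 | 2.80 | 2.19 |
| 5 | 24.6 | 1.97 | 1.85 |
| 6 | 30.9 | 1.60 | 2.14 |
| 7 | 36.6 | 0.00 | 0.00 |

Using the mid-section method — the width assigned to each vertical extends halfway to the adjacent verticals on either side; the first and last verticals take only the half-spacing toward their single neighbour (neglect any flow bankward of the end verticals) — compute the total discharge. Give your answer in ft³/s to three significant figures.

w_2 = (8.8 − 0.0)/2 = 4.4 ft; q_2 = 1.45 × 1.36 × 4.4 = 8.677 ft³/s
w_3 = (12.4 − 2.5)/2 = 4.95 ft; q_3 = 1.79 × 1.72 × 4.95 = 15.24 ft³/s
w_4 = (24.6 − 8.8)/2 = 7.9 ft; q_4 = 2.19 × 2.80 × 7.9 = 48.44 ft³/s
w_5 = (30.9 − 12.4)/2 = 9.25 ft; q_5 = 1.85 × 1.97 × 9.25 = 33.71 ft³/s
w_6 = (36.6 − 24.6)/2 = 6 ft; q_6 = 2.14 × 1.60 × 6 = 20.54 ft³/s
Stations 1, 7 contribute zero (depth or velocity is 0).
Q = Σ qᵢ = 126.6 ft³/s

127 ft³/s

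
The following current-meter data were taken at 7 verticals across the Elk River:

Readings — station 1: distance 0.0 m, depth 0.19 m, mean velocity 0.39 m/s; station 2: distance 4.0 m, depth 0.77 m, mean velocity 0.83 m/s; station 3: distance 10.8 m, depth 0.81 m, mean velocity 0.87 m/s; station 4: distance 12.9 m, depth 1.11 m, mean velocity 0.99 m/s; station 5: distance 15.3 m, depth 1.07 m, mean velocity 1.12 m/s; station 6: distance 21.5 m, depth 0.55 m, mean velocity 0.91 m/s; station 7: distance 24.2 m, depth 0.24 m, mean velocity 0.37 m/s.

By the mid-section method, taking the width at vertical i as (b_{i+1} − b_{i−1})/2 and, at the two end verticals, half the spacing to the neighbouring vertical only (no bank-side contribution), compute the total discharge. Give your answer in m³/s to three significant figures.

w_1 = (4.0 − 0.0)/2 = 2 m; q_1 = 0.39 × 0.19 × 2 = 0.1482 m³/s
w_2 = (10.8 − 0.0)/2 = 5.4 m; q_2 = 0.83 × 0.77 × 5.4 = 3.451 m³/s
w_3 = (12.9 − 4.0)/2 = 4.45 m; q_3 = 0.87 × 0.81 × 4.45 = 3.136 m³/s
w_4 = (15.3 − 10.8)/2 = 2.25 m; q_4 = 0.99 × 1.11 × 2.25 = 2.473 m³/s
w_5 = (21.5 − 12.9)/2 = 4.3 m; q_5 = 1.12 × 1.07 × 4.3 = 5.153 m³/s
w_6 = (24.2 − 15.3)/2 = 4.45 m; q_6 = 0.91 × 0.55 × 4.45 = 2.227 m³/s
w_7 = (24.2 − 21.5)/2 = 1.35 m; q_7 = 0.37 × 0.24 × 1.35 = 0.1199 m³/s
Q = Σ qᵢ = 16.71 m³/s

16.7 m³/s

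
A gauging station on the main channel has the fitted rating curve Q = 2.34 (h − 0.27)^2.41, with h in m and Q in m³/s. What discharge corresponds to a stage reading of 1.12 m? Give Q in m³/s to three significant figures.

Q = 2.34 × (1.12 − 0.27)^2.41 = 2.34 × 0.85^2.41 = 1.582 m³/s

1.58 m³/s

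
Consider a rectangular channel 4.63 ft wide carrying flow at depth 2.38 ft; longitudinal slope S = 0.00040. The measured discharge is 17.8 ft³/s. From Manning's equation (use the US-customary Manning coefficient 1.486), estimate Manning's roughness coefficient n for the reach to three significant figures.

0.0205

A = b·y = 4.63 × 2.38 = 11.02 ft²
P = b + 2y = 4.63 + 2×2.38 = 9.390 ft
R = A/P = 11.02/9.390 = 1.174 ft
n = (1.486/Q)·A·R^(2/3)·S^(1/2) = (1.486/17.8) × 11.02 × 1.113 × 0.02000 = 0.02047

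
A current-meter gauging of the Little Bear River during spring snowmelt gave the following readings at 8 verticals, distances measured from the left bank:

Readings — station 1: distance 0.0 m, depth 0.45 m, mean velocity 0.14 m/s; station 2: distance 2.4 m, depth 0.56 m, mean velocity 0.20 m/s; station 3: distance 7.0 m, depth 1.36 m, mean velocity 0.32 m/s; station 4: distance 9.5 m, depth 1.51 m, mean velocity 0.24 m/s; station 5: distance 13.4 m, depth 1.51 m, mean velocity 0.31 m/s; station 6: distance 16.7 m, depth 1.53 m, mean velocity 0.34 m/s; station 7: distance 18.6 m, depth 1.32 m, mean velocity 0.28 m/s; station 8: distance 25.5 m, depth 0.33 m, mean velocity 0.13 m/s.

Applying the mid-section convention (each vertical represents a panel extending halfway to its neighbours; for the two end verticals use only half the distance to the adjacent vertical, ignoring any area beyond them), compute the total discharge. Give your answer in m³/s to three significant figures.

w_1 = (2.4 − 0.0)/2 = 1.2 m; q_1 = 0.14 × 0.45 × 1.2 = 0.07560 m³/s
w_2 = (7.0 − 0.0)/2 = 3.5 m; q_2 = 0.20 × 0.56 × 3.5 = 0.3920 m³/s
w_3 = (9.5 − 2.4)/2 = 3.55 m; q_3 = 0.32 × 1.36 × 3.55 = 1.545 m³/s
w_4 = (13.4 − 7.0)/2 = 3.2 m; q_4 = 0.24 × 1.51 × 3.2 = 1.160 m³/s
w_5 = (16.7 − 9.5)/2 = 3.6 m; q_5 = 0.31 × 1.51 × 3.6 = 1.685 m³/s
w_6 = (18.6 − 13.4)/2 = 2.6 m; q_6 = 0.34 × 1.53 × 2.6 = 1.353 m³/s
w_7 = (25.5 − 16.7)/2 = 4.4 m; q_7 = 0.28 × 1.32 × 4.4 = 1.626 m³/s
w_8 = (25.5 − 18.6)/2 = 3.45 m; q_8 = 0.13 × 0.33 × 3.45 = 0.1480 m³/s
Q = Σ qᵢ = 7.984 m³/s

7.98 m³/s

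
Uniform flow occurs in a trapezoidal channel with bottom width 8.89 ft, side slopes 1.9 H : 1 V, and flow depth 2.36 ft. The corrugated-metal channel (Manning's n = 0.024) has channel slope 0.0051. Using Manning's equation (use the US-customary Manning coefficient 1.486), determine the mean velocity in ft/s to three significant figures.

6.20 ft/s

A = (b + z·y)·y = (8.89 + 1.9×2.36)×2.36 = 31.56 ft²
P = b + 2y√(1+z²) = 8.89 + 2×2.36×√(1+1.9²) = 19.02 ft
R = A/P = 31.56/19.02 = 1.659 ft
Q = (1.486/n)·A·R^(2/3)·S^(1/2) = (1.486/0.024) × 31.56 × 1.659^(2/3) × 0.0051^(1/2) = 195.6 ft³/s
V = Q/A = 195.6/31.56 = 6.197 ft/s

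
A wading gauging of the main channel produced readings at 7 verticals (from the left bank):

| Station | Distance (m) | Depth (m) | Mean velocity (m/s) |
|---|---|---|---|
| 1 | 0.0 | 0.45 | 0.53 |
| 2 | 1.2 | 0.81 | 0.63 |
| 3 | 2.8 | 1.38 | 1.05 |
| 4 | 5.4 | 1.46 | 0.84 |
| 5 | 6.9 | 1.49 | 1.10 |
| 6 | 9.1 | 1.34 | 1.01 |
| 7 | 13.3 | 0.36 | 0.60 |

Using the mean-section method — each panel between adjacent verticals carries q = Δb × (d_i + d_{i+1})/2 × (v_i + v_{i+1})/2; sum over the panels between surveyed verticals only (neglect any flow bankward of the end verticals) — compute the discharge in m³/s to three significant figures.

13.7 m³/s

Panel 1-2: Δb = 1.2 m, d̄ = (0.45+0.81)/2 = 0.63, v̄ = (0.53+0.63)/2 = 0.58 → q = 1.2×0.63×0.58 = 0.4385 m³/s
Panel 2-3: Δb = 1.6 m, d̄ = (0.81+1.38)/2 = 1.095, v̄ = (0.63+1.05)/2 = 0.84 → q = 1.6×1.095×0.84 = 1.472 m³/s
Panel 3-4: Δb = 2.6 m, d̄ = (1.38+1.46)/2 = 1.42, v̄ = (1.05+0.84)/2 = 0.945 → q = 2.6×1.42×0.945 = 3.489 m³/s
Panel 4-5: Δb = 1.5 m, d̄ = (1.46+1.49)/2 = 1.475, v̄ = (0.84+1.10)/2 = 0.97 → q = 1.5×1.475×0.97 = 2.146 m³/s
Panel 5-6: Δb = 2.2 m, d̄ = (1.49+1.34)/2 = 1.415, v̄ = (1.10+1.01)/2 = 1.055 → q = 2.2×1.415×1.055 = 3.284 m³/s
Panel 6-7: Δb = 4.2 m, d̄ = (1.34+0.36)/2 = 0.85, v̄ = (1.01+0.60)/2 = 0.805 → q = 4.2×0.85×0.805 = 2.874 m³/s
Q = Σ q = 13.70 m³/s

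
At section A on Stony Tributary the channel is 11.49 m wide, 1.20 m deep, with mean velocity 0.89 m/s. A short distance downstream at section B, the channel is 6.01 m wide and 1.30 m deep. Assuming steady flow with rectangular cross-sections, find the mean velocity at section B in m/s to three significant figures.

Q = A₁V₁ = (11.49×1.20) × 0.89 = 12.27 m³/s
A₂ = 6.01 × 1.30 = 7.813 m²
V₂ = Q/A₂ = 12.27/7.813 = 1.571 m/s

1.57 m/s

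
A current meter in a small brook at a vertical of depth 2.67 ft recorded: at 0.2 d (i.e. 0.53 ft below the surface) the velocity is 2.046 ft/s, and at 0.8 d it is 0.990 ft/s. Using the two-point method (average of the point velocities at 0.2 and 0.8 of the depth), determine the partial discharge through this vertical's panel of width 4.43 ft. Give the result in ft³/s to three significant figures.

v̄ = (2.046 + 0.990) / 2 = 1.518 ft/s
q = v̄ × d × w = 1.518 × 2.67 × 4.43 = 17.96 ft³/s

18.0 ft³/s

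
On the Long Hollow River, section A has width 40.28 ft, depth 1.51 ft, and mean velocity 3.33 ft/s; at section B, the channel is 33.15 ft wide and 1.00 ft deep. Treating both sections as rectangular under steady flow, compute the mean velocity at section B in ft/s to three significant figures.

Q = A₁V₁ = (40.28×1.51) × 3.33 = 202.5 ft³/s
A₂ = 33.15 × 1.00 = 33.15 ft²
V₂ = Q/A₂ = 202.5/33.15 = 6.110 ft/s

6.11 ft/s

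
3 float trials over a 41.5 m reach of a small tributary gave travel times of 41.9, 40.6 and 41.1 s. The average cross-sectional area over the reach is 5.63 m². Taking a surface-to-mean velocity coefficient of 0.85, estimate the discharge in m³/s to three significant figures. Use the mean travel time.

t̄ = (41.9 + 40.6 + 41.1) / 3 = 41.2 s
v_surface = L / t̄ = 41.5 / 41.2 = 1.007 m/s
v_mean = 0.85 × 1.007 = 0.8562 m/s
Q = A × v_mean = 5.63 × 0.8562 = 4.820 m³/s

4.82 m³/s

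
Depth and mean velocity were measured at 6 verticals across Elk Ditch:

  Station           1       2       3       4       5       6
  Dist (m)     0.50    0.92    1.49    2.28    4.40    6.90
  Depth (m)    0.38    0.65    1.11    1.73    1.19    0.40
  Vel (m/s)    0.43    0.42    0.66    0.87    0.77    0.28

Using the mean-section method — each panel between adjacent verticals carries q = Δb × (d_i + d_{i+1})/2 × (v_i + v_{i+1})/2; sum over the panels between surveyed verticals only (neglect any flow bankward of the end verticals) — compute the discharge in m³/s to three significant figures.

4.80 m³/s

Panel 1-2: Δb = 0.42 m, d̄ = (0.38+0.65)/2 = 0.515, v̄ = (0.43+0.42)/2 = 0.425 → q = 0.42×0.515×0.425 = 0.09193 m³/s
Panel 2-3: Δb = 0.57 m, d̄ = (0.65+1.11)/2 = 0.88, v̄ = (0.42+0.66)/2 = 0.54 → q = 0.57×0.88×0.54 = 0.2709 m³/s
Panel 3-4: Δb = 0.79 m, d̄ = (1.11+1.73)/2 = 1.42, v̄ = (0.66+0.87)/2 = 0.765 → q = 0.79×1.42×0.765 = 0.8582 m³/s
Panel 4-5: Δb = 2.12 m, d̄ = (1.73+1.19)/2 = 1.46, v̄ = (0.87+0.77)/2 = 0.82 → q = 2.12×1.46×0.82 = 2.538 m³/s
Panel 5-6: Δb = 2.5 m, d̄ = (1.19+0.40)/2 = 0.795, v̄ = (0.77+0.28)/2 = 0.525 → q = 2.5×0.795×0.525 = 1.043 m³/s
Q = Σ q = 4.802 m³/s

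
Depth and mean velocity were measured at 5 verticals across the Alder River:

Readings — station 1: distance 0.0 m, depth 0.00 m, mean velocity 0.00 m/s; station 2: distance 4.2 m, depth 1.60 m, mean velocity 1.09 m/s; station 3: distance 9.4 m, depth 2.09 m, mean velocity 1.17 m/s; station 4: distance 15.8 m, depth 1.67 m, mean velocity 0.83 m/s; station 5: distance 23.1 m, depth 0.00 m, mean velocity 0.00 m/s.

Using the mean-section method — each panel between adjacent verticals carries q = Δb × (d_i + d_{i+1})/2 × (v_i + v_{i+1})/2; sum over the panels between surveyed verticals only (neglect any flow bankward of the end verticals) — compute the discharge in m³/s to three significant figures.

Panel 1-2: Δb = 4.2 m, d̄ = (0.00+1.60)/2 = 0.8, v̄ = (0.00+1.09)/2 = 0.545 → q = 4.2×0.8×0.545 = 1.831 m³/s
Panel 2-3: Δb = 5.2 m, d̄ = (1.60+2.09)/2 = 1.845, v̄ = (1.09+1.17)/2 = 1.13 → q = 5.2×1.845×1.13 = 10.84 m³/s
Panel 3-4: Δb = 6.4 m, d̄ = (2.09+1.67)/2 = 1.88, v̄ = (1.17+0.83)/2 = 1 → q = 6.4×1.88×1 = 12.03 m³/s
Panel 4-5: Δb = 7.3 m, d̄ = (1.67+0.00)/2 = 0.835, v̄ = (0.83+0.00)/2 = 0.415 → q = 7.3×0.835×0.415 = 2.530 m³/s
Q = Σ q = 27.23 m³/s

27.2 m³/s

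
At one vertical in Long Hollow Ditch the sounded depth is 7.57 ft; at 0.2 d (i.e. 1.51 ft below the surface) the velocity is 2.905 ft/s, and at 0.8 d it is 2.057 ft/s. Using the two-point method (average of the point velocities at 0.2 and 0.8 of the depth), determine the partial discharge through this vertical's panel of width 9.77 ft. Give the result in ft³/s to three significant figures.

183 ft³/s

v̄ = (2.905 + 2.057) / 2 = 2.481 ft/s
q = v̄ × d × w = 2.481 × 7.57 × 9.77 = 183.5 ft³/s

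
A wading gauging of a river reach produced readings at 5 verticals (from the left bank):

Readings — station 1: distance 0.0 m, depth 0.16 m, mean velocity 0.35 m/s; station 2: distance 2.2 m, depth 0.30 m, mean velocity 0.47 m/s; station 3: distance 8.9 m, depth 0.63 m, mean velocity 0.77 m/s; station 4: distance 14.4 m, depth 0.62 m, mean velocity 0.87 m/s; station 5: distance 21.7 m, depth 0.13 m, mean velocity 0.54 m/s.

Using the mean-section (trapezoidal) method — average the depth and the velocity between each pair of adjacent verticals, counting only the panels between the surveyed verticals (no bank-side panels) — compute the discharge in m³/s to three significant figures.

Panel 1-2: Δb = 2.2 m, d̄ = (0.16+0.30)/2 = 0.23, v̄ = (0.35+0.47)/2 = 0.41 → q = 2.2×0.23×0.41 = 0.2075 m³/s
Panel 2-3: Δb = 6.7 m, d̄ = (0.30+0.63)/2 = 0.465, v̄ = (0.47+0.77)/2 = 0.62 → q = 6.7×0.465×0.62 = 1.932 m³/s
Panel 3-4: Δb = 5.5 m, d̄ = (0.63+0.62)/2 = 0.625, v̄ = (0.77+0.87)/2 = 0.82 → q = 5.5×0.625×0.82 = 2.819 m³/s
Panel 4-5: Δb = 7.3 m, d̄ = (0.62+0.13)/2 = 0.375, v̄ = (0.87+0.54)/2 = 0.705 → q = 7.3×0.375×0.705 = 1.930 m³/s
Q = Σ q = 6.888 m³/s

6.89 m³/s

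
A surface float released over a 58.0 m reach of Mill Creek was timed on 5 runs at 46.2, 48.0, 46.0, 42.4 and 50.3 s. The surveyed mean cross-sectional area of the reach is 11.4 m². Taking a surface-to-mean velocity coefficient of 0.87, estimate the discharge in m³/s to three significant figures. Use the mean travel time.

t̄ = (46.2 + 48.0 + 46.0 + 42.4 + 50.3) / 5 = 46.58 s
v_surface = L / t̄ = 58.0 / 46.58 = 1.245 m/s
v_mean = 0.87 × 1.245 = 1.083 m/s
Q = A × v_mean = 11.4 × 1.083 = 12.35 m³/s

12.3 m³/s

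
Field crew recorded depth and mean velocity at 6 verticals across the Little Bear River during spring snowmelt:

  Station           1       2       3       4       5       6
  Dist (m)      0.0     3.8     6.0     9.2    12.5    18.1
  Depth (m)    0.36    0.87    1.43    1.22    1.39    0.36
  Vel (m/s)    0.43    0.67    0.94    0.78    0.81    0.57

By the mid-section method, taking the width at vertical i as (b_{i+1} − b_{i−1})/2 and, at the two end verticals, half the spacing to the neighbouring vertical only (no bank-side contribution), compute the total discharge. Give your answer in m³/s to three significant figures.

w_1 = (3.8 − 0.0)/2 = 1.9 m; q_1 = 0.43 × 0.36 × 1.9 = 0.2941 m³/s
w_2 = (6.0 − 0.0)/2 = 3 m; q_2 = 0.67 × 0.87 × 3 = 1.749 m³/s
w_3 = (9.2 − 3.8)/2 = 2.7 m; q_3 = 0.94 × 1.43 × 2.7 = 3.629 m³/s
w_4 = (12.5 − 6.0)/2 = 3.25 m; q_4 = 0.78 × 1.22 × 3.25 = 3.093 m³/s
w_5 = (18.1 − 9.2)/2 = 4.45 m; q_5 = 0.81 × 1.39 × 4.45 = 5.010 m³/s
w_6 = (18.1 − 12.5)/2 = 2.8 m; q_6 = 0.57 × 0.36 × 2.8 = 0.5746 m³/s
Q = Σ qᵢ = 14.35 m³/s

14.3 m³/s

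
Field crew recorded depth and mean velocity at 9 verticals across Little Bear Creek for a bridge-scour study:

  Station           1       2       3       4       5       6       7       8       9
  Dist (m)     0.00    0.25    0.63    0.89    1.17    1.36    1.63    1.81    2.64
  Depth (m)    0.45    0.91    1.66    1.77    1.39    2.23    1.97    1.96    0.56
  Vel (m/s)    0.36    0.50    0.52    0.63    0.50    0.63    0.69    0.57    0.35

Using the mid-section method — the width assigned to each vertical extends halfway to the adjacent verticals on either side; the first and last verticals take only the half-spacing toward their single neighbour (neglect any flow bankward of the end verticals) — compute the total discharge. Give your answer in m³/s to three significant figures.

2.18 m³/s

w_1 = (0.25 − 0.00)/2 = 0.125 m; q_1 = 0.36 × 0.45 × 0.125 = 0.02025 m³/s
w_2 = (0.63 − 0.00)/2 = 0.315 m; q_2 = 0.50 × 0.91 × 0.315 = 0.1433 m³/s
w_3 = (0.89 − 0.25)/2 = 0.32 m; q_3 = 0.52 × 1.66 × 0.32 = 0.2762 m³/s
w_4 = (1.17 − 0.63)/2 = 0.27 m; q_4 = 0.63 × 1.77 × 0.27 = 0.3011 m³/s
w_5 = (1.36 − 0.89)/2 = 0.235 m; q_5 = 0.50 × 1.39 × 0.235 = 0.1633 m³/s
w_6 = (1.63 − 1.17)/2 = 0.23 m; q_6 = 0.63 × 2.23 × 0.23 = 0.3231 m³/s
w_7 = (1.81 − 1.36)/2 = 0.225 m; q_7 = 0.69 × 1.97 × 0.225 = 0.3058 m³/s
w_8 = (2.64 − 1.63)/2 = 0.505 m; q_8 = 0.57 × 1.96 × 0.505 = 0.5642 m³/s
w_9 = (2.64 − 1.81)/2 = 0.415 m; q_9 = 0.35 × 0.56 × 0.415 = 0.08134 m³/s
Q = Σ qᵢ = 2.179 m³/s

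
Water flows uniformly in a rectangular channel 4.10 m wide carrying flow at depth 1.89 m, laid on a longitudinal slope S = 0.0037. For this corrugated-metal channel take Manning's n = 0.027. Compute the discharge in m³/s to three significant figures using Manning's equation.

17.3 m³/s

A = b·y = 4.10 × 1.89 = 7.749 m²
P = b + 2y = 4.10 + 2×1.89 = 7.880 m
R = A/P = 7.749/7.880 = 0.9834 m
Q = (1/n)·A·R^(2/3)·S^(1/2) = (1/0.027) × 7.749 × 0.9834^(2/3) × 0.0037^(1/2) = 17.26 m³/s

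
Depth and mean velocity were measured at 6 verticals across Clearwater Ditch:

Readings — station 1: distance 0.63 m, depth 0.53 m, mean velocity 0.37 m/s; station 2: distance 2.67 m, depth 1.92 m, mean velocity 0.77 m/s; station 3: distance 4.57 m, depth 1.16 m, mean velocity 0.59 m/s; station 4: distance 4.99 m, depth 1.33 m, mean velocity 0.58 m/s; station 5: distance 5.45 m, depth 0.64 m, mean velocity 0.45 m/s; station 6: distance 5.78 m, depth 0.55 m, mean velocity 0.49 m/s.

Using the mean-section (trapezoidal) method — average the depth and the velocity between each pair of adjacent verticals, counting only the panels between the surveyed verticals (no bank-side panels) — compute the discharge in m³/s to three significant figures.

Panel 1-2: Δb = 2.04 m, d̄ = (0.53+1.92)/2 = 1.225, v̄ = (0.37+0.77)/2 = 0.57 → q = 2.04×1.225×0.57 = 1.424 m³/s
Panel 2-3: Δb = 1.9 m, d̄ = (1.92+1.16)/2 = 1.54, v̄ = (0.77+0.59)/2 = 0.68 → q = 1.9×1.54×0.68 = 1.990 m³/s
Panel 3-4: Δb = 0.42 m, d̄ = (1.16+1.33)/2 = 1.245, v̄ = (0.59+0.58)/2 = 0.585 → q = 0.42×1.245×0.585 = 0.3059 m³/s
Panel 4-5: Δb = 0.46 m, d̄ = (1.33+0.64)/2 = 0.985, v̄ = (0.58+0.45)/2 = 0.515 → q = 0.46×0.985×0.515 = 0.2333 m³/s
Panel 5-6: Δb = 0.33 m, d̄ = (0.64+0.55)/2 = 0.595, v̄ = (0.45+0.49)/2 = 0.47 → q = 0.33×0.595×0.47 = 0.09228 m³/s
Q = Σ q = 4.046 m³/s

4.05 m³/s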